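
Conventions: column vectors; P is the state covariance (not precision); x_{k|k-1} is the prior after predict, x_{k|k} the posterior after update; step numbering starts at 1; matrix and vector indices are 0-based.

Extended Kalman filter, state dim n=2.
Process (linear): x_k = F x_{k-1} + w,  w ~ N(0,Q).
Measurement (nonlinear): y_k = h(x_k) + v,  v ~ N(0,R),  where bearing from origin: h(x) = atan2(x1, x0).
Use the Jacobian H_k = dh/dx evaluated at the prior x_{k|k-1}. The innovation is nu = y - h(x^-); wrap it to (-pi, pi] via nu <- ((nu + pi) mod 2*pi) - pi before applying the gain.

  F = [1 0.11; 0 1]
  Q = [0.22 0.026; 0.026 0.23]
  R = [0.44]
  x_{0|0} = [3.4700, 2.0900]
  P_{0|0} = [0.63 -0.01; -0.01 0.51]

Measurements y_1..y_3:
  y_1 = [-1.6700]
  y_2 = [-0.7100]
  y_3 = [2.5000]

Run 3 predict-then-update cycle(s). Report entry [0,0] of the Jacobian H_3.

H_jac[0,0] = -0.0504

step 1: x^-=[3.6999, 2.0900]  P^-=[0.8540 0.0721; 0.0721 0.7400]  H_jac=[-0.1157 0.2049]  S=[0.4791]  K=[-0.1755; 0.2991]  nu=[-2.1842]  x^+=[4.0832, 1.4368]  P^+=[0.8392 0.0972; 0.0972 0.6972]
step 2: x^-=[4.2412, 1.4368]  P^-=[1.0890 0.1999; 0.1999 0.9272]  H_jac=[-0.0717 0.2115]  S=[0.4810]  K=[-0.0743; 0.3779]  nu=[-1.0366]  x^+=[4.3183, 1.0450]  P^+=[1.0864 0.2134; 0.2134 0.8585]
step 3: x^-=[4.4332, 1.0450]  P^-=[1.3637 0.3339; 0.3339 1.0885]  H_jac=[-0.0504 0.2137]  S=[0.4860]  K=[0.0055; 0.4440]  nu=[2.2685]  x^+=[4.4456, 2.0523]  P^+=[1.3637 0.3327; 0.3327 0.9926]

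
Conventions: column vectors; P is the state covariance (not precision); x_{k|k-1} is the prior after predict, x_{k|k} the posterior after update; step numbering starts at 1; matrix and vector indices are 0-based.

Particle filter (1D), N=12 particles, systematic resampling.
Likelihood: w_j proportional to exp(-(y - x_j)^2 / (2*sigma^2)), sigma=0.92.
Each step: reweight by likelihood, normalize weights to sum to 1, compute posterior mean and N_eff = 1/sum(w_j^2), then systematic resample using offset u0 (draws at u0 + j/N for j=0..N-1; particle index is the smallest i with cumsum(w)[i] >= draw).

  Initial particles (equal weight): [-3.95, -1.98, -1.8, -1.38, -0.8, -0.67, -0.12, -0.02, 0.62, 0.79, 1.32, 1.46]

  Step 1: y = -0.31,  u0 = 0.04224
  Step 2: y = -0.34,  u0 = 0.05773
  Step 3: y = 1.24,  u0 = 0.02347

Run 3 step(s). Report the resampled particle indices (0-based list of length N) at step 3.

step 1: w=[0.0001, 0.0313, 0.0438, 0.0827, 0.1411, 0.1506, 0.1592, 0.1547, 0.0976, 0.0796, 0.0338, 0.0255]  mean=-0.2859  Neff=8.3854  idx=[2, 3, 4, 4, 5, 6, 6, 7, 7, 8, 9, 10]
step 2: w=[0.0331, 0.0615, 0.1028, 0.1028, 0.1092, 0.1132, 0.1132, 0.1096, 0.1096, 0.0676, 0.0548, 0.0229]  mean=-0.2981  Neff=10.4553  idx=[1, 2, 3, 4, 4, 5, 6, 7, 7, 8, 9, 10]
step 3: w=[0.0044, 0.0217, 0.0217, 0.0293, 0.0293, 0.0849, 0.0849, 0.0991, 0.0991, 0.0991, 0.2018, 0.2247]  mean=0.1962  Neff=7.2595  idx=[1, 5, 5, 6, 7, 8, 9, 10, 10, 10, 11, 11]

resampled_idx = [1, 5, 5, 6, 7, 8, 9, 10, 10, 10, 11, 11]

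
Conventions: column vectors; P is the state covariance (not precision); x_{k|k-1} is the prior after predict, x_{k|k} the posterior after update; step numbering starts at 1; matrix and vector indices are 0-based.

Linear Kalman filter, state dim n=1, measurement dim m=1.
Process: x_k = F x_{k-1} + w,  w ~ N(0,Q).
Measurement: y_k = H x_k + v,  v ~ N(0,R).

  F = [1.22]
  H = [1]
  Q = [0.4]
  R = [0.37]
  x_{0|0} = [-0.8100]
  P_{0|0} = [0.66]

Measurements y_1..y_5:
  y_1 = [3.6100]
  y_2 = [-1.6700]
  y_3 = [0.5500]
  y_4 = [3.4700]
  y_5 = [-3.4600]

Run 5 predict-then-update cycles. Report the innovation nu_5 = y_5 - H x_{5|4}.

step 1: x^-=[-0.9882]  P^-=[1.3823]  S=[1.7523]  K=[0.7889]  nu=[4.5982]  x^+=[2.6391]  P^+=[0.2919]
step 2: x^-=[3.2197]  P^-=[0.8344]  S=[1.2044]  K=[0.6928]  nu=[-4.8897]  x^+=[-0.1679]  P^+=[0.2563]
step 3: x^-=[-0.2048]  P^-=[0.7815]  S=[1.1515]  K=[0.6787]  nu=[0.7548]  x^+=[0.3075]  P^+=[0.2511]
step 4: x^-=[0.3751]  P^-=[0.7738]  S=[1.1438]  K=[0.6765]  nu=[3.0949]  x^+=[2.4688]  P^+=[0.2503]
step 5: x^-=[3.0120]  P^-=[0.7726]  S=[1.1426]  K=[0.6762]  nu=[-6.4720]  x^+=[-1.3642]  P^+=[0.2502]

innov = [-6.4720]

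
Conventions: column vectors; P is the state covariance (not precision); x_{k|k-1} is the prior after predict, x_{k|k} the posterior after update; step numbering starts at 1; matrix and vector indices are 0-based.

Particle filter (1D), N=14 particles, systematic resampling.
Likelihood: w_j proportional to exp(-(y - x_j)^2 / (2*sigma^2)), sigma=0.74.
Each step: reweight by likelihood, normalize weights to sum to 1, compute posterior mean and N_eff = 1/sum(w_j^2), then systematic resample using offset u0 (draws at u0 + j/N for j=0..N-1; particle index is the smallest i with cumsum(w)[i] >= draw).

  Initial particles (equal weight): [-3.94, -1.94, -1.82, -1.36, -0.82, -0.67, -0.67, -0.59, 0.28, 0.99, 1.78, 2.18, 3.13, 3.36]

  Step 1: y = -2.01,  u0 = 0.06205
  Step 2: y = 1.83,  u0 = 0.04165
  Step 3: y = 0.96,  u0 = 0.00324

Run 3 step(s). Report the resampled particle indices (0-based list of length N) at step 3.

resampled_idx = [0, 1, 2, 3, 4, 5, 7, 8, 9, 9, 10, 11, 12, 13]

step 1: w=[0.0095, 0.2839, 0.2760, 0.1939, 0.0783, 0.0554, 0.0554, 0.0452, 0.0024, 0.0001, 0.0000, 0.0000, 0.0000, 0.0000]  mean=-1.5186  Neff=4.7898  idx=[1, 1, 1, 1, 2, 2, 2, 2, 3, 3, 4, 5, 6, 7]
step 2: w=[0.0002, 0.0002, 0.0002, 0.0002, 0.0004, 0.0004, 0.0004, 0.0004, 0.0070, 0.0070, 0.1238, 0.2506, 0.2506, 0.3589]  mean=-0.6721  Neff=3.7063  idx=[10, 10, 11, 11, 11, 12, 12, 12, 12, 13, 13, 13, 13, 13]
step 3: w=[0.0431, 0.0431, 0.0687, 0.0687, 0.0687, 0.0687, 0.0687, 0.0687, 0.0687, 0.0866, 0.0866, 0.0866, 0.0866, 0.0866]  mean=-0.6483  Neff=13.4683  idx=[0, 1, 2, 3, 4, 5, 7, 8, 9, 9, 10, 11, 12, 13]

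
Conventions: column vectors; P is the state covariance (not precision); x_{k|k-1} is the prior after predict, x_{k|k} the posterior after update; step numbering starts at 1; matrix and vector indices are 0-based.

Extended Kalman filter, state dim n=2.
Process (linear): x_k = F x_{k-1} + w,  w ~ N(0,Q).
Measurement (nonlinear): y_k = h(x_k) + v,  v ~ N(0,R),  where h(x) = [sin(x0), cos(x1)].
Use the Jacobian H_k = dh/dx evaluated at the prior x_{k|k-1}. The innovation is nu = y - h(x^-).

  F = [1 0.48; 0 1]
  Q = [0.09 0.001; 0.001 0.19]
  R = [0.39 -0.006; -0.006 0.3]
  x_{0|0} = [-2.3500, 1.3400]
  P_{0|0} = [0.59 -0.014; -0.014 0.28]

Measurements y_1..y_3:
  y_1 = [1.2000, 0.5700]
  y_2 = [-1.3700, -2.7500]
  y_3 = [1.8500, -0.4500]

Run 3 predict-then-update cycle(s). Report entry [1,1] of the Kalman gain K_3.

K[1,1] = -0.2703

step 1: x^-=[-1.7068, 1.3400]  P^-=[0.7311 0.1214; 0.1214 0.4700]  H_jac=[-0.1356 0.0000; 0.0000 -0.9735]  S=[0.4034 0.0100; 0.0100 0.7454]  K=[-0.2418 -0.1553; -0.0256 -0.6135]  nu=[2.1908, 0.3412]  x^+=[-2.2896, 1.0747]  P^+=[0.6887 0.0464; 0.0464 0.1889]
step 2: x^-=[-1.7738, 1.0747]  P^-=[0.8668 0.1380; 0.1380 0.3789]  H_jac=[-0.2016 0.0000; 0.0000 -0.8794]  S=[0.4252 0.0185; 0.0185 0.5930]  K=[-0.4025 -0.1922; -0.0411 -0.5606]  nu=[-0.3905, -3.2260]  x^+=[-0.9966, 2.8992]  P^+=[0.7731 0.0628; 0.0628 0.1910]
step 3: x^-=[0.3950, 2.8992]  P^-=[0.9674 0.1555; 0.1555 0.3810]  H_jac=[0.9230 0.0000; 0.0000 -0.2400]  S=[1.2142 -0.0404; -0.0404 0.3219]  K=[0.7346 -0.0236; 0.1092 -0.2703]  nu=[1.4652, 0.5208]  x^+=[1.4591, 2.9184]  P^+=[0.3106 0.0479; 0.0479 0.3406]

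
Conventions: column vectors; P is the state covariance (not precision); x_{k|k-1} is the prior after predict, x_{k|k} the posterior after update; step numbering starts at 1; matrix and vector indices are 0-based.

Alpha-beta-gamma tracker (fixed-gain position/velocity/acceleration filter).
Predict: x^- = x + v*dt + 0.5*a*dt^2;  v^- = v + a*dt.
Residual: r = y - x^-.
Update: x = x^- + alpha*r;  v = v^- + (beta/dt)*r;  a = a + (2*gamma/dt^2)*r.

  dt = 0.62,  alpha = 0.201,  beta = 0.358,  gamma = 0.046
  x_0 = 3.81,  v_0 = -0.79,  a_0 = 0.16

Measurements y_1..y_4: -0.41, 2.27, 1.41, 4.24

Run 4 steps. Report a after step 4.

step 1: x_pred=3.3510  r=-3.7610  x^+=2.5950  v^+=-2.8624  a^+=-0.7401
step 2: x_pred=0.6780  r=1.5920  x^+=0.9980  v^+=-2.4021  a^+=-0.3591
step 3: x_pred=-0.5603  r=1.9703  x^+=-0.1643  v^+=-1.4871  a^+=0.1124
step 4: x_pred=-1.0646  r=5.3046  x^+=0.0016  v^+=1.6457  a^+=1.3820

a_post = 1.3820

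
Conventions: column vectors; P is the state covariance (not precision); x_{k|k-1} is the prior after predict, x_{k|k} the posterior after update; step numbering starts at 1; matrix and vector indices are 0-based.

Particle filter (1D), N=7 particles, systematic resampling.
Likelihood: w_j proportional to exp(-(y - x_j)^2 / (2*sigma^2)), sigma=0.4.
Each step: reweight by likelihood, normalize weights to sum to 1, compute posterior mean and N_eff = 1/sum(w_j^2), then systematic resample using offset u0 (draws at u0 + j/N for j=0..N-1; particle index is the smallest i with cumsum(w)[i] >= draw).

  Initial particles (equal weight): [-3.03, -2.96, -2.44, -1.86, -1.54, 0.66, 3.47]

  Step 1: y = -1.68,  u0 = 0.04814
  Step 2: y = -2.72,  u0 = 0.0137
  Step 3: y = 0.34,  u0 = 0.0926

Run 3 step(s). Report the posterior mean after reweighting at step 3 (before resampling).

step 1: w=[0.0017, 0.0030, 0.0815, 0.4478, 0.4661, 0.0000, 0.0000]  mean=-1.7633  Neff=2.3562  idx=[2, 3, 3, 3, 4, 4, 4]
step 2: w=[0.6996, 0.0886, 0.0886, 0.0886, 0.0115, 0.0115, 0.0115]  mean=-2.2547  Neff=1.9478  idx=[0, 0, 0, 0, 0, 1, 2]
step 3: w=[0.0001, 0.0001, 0.0001, 0.0001, 0.0001, 0.4998, 0.4998]  mean=-1.8602  Neff=2.0012  idx=[5, 5, 5, 6, 6, 6, 6]

post_mean = -1.8602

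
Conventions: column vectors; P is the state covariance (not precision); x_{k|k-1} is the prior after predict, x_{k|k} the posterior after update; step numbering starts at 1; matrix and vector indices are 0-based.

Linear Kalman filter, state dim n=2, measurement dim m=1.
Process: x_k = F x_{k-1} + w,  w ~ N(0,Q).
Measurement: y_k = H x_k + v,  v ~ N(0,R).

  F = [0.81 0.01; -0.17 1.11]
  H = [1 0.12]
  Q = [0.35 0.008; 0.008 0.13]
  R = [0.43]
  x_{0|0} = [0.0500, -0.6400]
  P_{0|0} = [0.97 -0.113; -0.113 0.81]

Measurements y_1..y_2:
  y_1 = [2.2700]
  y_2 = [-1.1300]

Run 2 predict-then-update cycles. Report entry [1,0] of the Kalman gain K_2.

step 1: x^-=[0.0341, -0.7189]  P^-=[0.9847 -0.2180; -0.2180 1.1987]  S=[1.3796]  K=[0.6948; -0.0537]  nu=[2.3222]  x^+=[1.6475, -0.8437]  P^+=[0.3187 -0.1665; -0.1665 1.1947]
step 2: x^-=[1.3260, -1.2166]  P^-=[0.5565 -0.1720; -0.1720 1.6740]  S=[0.9694]  K=[0.5528; 0.0298]  nu=[-2.3100]  x^+=[0.0489, -1.2854]  P^+=[0.2603 -0.1880; -0.1880 1.6732]

K[1,0] = 0.0298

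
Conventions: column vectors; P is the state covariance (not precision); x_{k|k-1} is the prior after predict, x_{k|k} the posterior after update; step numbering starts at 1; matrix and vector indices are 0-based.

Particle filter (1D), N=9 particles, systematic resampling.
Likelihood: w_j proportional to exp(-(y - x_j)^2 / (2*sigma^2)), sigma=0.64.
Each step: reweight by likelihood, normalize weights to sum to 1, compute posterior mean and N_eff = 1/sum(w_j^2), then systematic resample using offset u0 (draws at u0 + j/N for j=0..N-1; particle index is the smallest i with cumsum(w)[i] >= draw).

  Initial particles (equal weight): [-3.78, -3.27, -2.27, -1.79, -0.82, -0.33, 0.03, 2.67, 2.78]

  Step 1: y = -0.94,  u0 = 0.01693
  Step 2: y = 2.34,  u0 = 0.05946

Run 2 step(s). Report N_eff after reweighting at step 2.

N_eff = 1.4947

step 1: w=[0.0000, 0.0005, 0.0468, 0.1679, 0.3986, 0.2575, 0.1286, 0.0000, 0.0000]  mean=-0.8166  Neff=3.6751  idx=[2, 3, 4, 4, 4, 4, 5, 5, 6]
step 2: w=[0.0000, 0.0000, 0.0028, 0.0028, 0.0028, 0.0028, 0.0905, 0.0905, 0.8078]  mean=-0.0446  Neff=1.4947  idx=[6, 7, 8, 8, 8, 8, 8, 8, 8]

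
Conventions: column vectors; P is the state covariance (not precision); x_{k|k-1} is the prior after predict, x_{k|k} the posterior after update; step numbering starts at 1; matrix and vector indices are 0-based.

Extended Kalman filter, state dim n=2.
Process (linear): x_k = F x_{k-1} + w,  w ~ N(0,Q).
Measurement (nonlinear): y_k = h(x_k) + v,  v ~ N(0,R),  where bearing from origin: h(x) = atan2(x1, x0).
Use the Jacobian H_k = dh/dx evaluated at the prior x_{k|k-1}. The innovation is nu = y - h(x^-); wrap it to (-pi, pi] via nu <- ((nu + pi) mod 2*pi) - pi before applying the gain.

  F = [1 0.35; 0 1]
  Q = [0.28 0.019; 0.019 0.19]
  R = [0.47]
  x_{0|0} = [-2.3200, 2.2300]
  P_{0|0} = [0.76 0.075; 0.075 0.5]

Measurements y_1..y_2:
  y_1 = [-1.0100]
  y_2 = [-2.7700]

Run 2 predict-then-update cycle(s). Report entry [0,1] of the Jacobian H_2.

step 1: x^-=[-1.5395, 2.2300]  P^-=[1.1538 0.2690; 0.2690 0.6900]  H_jac=[-0.3037 -0.2097]  S=[0.6410]  K=[-0.6346; -0.3531]  nu=[3.0982]  x^+=[-3.5056, 1.1359]  P^+=[0.8956 0.1254; 0.1254 0.6101]
step 2: x^-=[-3.1081, 1.1359]  P^-=[1.3381 0.3579; 0.3579 0.8001]  H_jac=[-0.1037 -0.2838]  S=[0.5699]  K=[-0.4218; -0.4636]  nu=[0.7220]  x^+=[-3.4126, 0.8012]  P^+=[1.2367 0.2464; 0.2464 0.6776]

H_jac[0,1] = -0.2838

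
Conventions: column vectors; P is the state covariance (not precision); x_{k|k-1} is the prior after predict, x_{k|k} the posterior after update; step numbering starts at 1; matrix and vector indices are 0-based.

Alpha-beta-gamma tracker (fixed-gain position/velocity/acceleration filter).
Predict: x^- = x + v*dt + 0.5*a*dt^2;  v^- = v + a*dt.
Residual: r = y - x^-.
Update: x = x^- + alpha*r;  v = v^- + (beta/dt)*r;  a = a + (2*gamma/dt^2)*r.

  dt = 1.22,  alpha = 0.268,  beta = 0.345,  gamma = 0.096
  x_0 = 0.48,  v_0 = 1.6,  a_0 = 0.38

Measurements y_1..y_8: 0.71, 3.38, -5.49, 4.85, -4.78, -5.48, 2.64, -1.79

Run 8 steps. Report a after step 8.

step 1: x_pred=2.7148  r=-2.0048  x^+=2.1775  v^+=1.4967  a^+=0.1214
step 2: x_pred=4.0938  r=-0.7138  x^+=3.9025  v^+=1.4429  a^+=0.0293
step 3: x_pred=5.6847  r=-11.1747  x^+=2.6898  v^+=-1.6814  a^+=-1.4122
step 4: x_pred=-0.4124  r=5.2624  x^+=0.9979  v^+=-1.9161  a^+=-0.7334
step 5: x_pred=-1.8855  r=-2.8945  x^+=-2.6612  v^+=-3.6293  a^+=-1.1067
step 6: x_pred=-7.9127  r=2.4327  x^+=-7.2607  v^+=-4.2916  a^+=-0.7929
step 7: x_pred=-13.0866  r=15.7266  x^+=-8.8719  v^+=-0.8117  a^+=1.2358
step 8: x_pred=-8.9426  r=7.1526  x^+=-7.0257  v^+=2.7185  a^+=2.1584

a_post = 2.1584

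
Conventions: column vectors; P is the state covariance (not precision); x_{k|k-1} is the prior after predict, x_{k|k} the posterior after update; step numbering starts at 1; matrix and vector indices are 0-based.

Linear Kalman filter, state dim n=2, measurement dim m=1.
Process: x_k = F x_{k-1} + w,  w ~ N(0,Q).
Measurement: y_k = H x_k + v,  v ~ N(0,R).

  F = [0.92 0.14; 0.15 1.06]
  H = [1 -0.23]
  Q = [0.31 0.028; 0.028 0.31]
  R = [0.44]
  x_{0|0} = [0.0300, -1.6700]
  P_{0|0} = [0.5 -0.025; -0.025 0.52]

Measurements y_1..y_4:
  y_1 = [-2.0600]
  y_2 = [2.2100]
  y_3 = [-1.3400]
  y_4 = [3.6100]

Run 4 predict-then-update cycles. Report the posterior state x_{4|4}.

x_post = [1.3959, -1.1768]

step 1: x^-=[-0.2062, -1.7657]  P^-=[0.7370 0.1493; 0.1493 0.8976]  S=[1.1558]  K=[0.6079; -0.0495]  nu=[-2.2599]  x^+=[-1.5801, -1.6539]  P^+=[0.3098 0.1840; 0.1840 0.8947]
step 2: x^-=[-1.6852, -1.9901]  P^-=[0.6372 0.3869; 0.3869 1.3808]  S=[0.9723]  K=[0.5638; 0.0712]  nu=[3.4375]  x^+=[0.2530, -1.7452]  P^+=[0.3281 0.3478; 0.3478 1.3759]
step 3: x^-=[-0.0116, -1.8120]  P^-=[0.7042 0.6239; 0.6239 1.9739]  S=[0.9617]  K=[0.5831; 0.1767]  nu=[-1.7451]  x^+=[-1.0292, -2.1204]  P^+=[0.3773 0.5248; 0.5248 1.9439]
step 4: x^-=[-1.2437, -2.4020]  P^-=[0.8026 0.8914; 0.8914 2.6696]  S=[0.9738]  K=[0.6137; 0.2849]  nu=[4.3013]  x^+=[1.3959, -1.1768]  P^+=[0.4359 0.7212; 0.7212 2.5905]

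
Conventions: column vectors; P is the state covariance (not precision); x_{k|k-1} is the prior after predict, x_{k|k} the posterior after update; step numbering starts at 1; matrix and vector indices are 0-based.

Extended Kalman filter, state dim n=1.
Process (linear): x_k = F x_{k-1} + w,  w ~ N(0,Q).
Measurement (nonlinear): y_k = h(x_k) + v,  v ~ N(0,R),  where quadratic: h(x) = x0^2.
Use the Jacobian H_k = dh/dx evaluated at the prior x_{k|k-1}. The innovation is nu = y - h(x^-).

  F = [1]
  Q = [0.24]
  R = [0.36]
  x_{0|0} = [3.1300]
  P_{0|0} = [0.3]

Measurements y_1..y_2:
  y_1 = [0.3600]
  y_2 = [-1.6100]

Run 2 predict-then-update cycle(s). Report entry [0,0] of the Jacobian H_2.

H_jac[0,0] = 3.2954

step 1: x^-=[3.1300]  P^-=[0.5400]  H_jac=[6.2600]  S=[21.5213]  K=[0.1571]  nu=[-9.4369]  x^+=[1.6477]  P^+=[0.0090]
step 2: x^-=[1.6477]  P^-=[0.2490]  H_jac=[3.2954]  S=[3.0645]  K=[0.2678]  nu=[-4.3250]  x^+=[0.4895]  P^+=[0.0293]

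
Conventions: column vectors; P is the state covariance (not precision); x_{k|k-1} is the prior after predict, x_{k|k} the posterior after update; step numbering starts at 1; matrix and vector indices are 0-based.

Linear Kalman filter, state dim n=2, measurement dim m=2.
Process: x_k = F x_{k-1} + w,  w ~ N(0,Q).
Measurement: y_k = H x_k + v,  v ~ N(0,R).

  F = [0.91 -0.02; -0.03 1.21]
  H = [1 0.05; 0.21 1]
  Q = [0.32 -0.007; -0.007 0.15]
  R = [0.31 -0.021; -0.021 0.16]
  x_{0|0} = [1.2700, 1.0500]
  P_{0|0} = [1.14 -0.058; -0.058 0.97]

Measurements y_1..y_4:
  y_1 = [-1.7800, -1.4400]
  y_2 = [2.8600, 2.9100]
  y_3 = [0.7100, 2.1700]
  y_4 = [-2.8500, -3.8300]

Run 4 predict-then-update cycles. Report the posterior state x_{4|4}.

x_post = [-1.6970, -1.5173]

step 1: x^-=[1.1347, 1.2324]  P^-=[1.2665 -0.1255; -0.1255 1.5754]  S=[1.5679 0.1969; 0.1969 1.7386]  K=[0.8051 -0.0104; -0.1438 0.9073]  nu=[-2.9763, -2.9107]  x^+=[-1.2312, -0.9806]  P^+=[0.2534 -0.0718; -0.0718 0.1633]
step 2: x^-=[-1.1008, -1.1495]  P^-=[0.5325 -0.0969; -0.0969 0.3945]  S=[0.8338 0.0126; 0.0126 0.5372]  K=[0.6326 0.0129; -0.1032 0.6988]  nu=[4.0183, 4.2907]  x^+=[1.4966, 1.4342]  P^+=[0.1985 -0.0529; -0.0529 0.1251]
step 3: x^-=[1.3332, 1.6904]  P^-=[0.4863 -0.0737; -0.0737 0.3372]  S=[0.7898 0.0235; 0.0235 0.4876]  K=[0.6102 0.0289; -0.0918 0.6641]  nu=[-0.7077, 0.1996]  x^+=[0.9071, 1.8879]  P^+=[0.1910 -0.0483; -0.0483 0.1183]
step 4: x^-=[0.7877, 2.2572]  P^-=[0.4800 -0.0683; -0.0683 0.3269]  S=[0.7839 0.0271; 0.0271 0.4794]  K=[0.6067 0.0335; -0.0890 0.6570]  nu=[-3.7505, -6.2526]  x^+=[-1.6970, -1.5173]  P^+=[0.1897 -0.0472; -0.0472 0.1169]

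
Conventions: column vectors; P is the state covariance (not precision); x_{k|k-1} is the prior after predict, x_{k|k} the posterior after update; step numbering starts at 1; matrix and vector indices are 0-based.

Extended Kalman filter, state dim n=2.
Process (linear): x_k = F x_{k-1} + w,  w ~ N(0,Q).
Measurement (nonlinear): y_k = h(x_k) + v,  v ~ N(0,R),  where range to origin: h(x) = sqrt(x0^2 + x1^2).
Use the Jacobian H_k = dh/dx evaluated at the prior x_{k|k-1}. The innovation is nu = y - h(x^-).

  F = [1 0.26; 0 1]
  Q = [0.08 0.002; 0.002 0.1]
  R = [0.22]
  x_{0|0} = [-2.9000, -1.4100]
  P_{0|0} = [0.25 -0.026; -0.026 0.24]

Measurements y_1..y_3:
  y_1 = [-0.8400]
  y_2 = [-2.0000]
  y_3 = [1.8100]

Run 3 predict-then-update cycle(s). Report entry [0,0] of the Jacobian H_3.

H_jac[0,0] = 0.8759

step 1: x^-=[-3.2666, -1.4100]  P^-=[0.3327 0.0384; 0.0384 0.3400]  H_jac=[-0.9181 -0.3963]  S=[0.5818]  K=[-0.5512; -0.2922]  nu=[-4.3979]  x^+=[-0.8425, -0.1249]  P^+=[0.1559 -0.0553; -0.0553 0.2903]
step 2: x^-=[-0.8750, -0.1249]  P^-=[0.2268 0.0222; 0.0222 0.3903]  H_jac=[-0.9900 -0.1414]  S=[0.4563]  K=[-0.4990; -0.1691]  nu=[-2.8839]  x^+=[0.5640, 0.3626]  P^+=[0.1132 -0.0163; -0.0163 0.3773]
step 3: x^-=[0.6582, 0.3626]  P^-=[0.2102 0.0838; 0.0838 0.4773]  H_jac=[0.8759 0.4825]  S=[0.5632]  K=[0.3987; 0.5392]  nu=[1.0585]  x^+=[1.0803, 0.9333]  P^+=[0.1207 -0.0373; -0.0373 0.3136]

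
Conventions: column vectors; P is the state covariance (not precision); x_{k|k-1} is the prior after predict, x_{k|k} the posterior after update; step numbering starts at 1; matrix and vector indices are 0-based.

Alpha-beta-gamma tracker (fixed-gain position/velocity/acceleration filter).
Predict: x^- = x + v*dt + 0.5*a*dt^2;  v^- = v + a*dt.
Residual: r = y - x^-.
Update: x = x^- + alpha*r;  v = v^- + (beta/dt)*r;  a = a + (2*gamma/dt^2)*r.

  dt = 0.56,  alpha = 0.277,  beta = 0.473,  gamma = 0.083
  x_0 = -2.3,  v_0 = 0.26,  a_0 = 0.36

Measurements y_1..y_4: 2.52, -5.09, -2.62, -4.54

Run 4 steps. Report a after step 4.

a_post = -3.2576

step 1: x_pred=-2.0980  r=4.6180  x^+=-0.8188  v^+=4.3621  a^+=2.8045
step 2: x_pred=2.0637  r=-7.1537  x^+=0.0822  v^+=-0.1097  a^+=-0.9823
step 3: x_pred=-0.1333  r=-2.4867  x^+=-0.8221  v^+=-2.7602  a^+=-2.2986
step 4: x_pred=-2.7283  r=-1.8117  x^+=-3.2301  v^+=-5.5777  a^+=-3.2576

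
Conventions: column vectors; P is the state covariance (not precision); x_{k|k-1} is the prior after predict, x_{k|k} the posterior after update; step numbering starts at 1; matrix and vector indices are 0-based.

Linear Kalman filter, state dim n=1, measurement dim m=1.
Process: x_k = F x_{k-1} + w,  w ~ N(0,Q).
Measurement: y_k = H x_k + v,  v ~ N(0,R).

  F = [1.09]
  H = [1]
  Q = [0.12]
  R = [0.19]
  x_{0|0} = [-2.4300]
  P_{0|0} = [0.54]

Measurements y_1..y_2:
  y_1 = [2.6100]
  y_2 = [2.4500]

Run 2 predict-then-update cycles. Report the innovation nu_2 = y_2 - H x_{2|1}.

innov = [0.7496]

step 1: x^-=[-2.6487]  P^-=[0.7616]  S=[0.9516]  K=[0.8003]  nu=[5.2587]  x^+=[1.5600]  P^+=[0.1521]
step 2: x^-=[1.7004]  P^-=[0.3007]  S=[0.4907]  K=[0.6128]  nu=[0.7496]  x^+=[2.1597]  P^+=[0.1164]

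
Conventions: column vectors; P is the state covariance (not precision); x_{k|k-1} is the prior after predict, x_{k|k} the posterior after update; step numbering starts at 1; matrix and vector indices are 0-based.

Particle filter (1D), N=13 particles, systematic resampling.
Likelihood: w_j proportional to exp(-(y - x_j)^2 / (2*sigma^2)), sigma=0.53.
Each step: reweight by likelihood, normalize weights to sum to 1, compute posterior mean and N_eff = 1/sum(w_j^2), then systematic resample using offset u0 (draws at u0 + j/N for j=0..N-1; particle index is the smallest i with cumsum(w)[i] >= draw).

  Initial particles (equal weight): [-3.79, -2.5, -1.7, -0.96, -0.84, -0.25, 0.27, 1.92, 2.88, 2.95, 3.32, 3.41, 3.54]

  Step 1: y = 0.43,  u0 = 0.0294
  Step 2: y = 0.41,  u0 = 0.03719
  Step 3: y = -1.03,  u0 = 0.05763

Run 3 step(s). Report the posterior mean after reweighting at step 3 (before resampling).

step 1: w=[0.0000, 0.0000, 0.0002, 0.0214, 0.0377, 0.2922, 0.6358, 0.0128, 0.0000, 0.0000, 0.0000, 0.0000, 0.0000]  mean=0.0707  Neff=2.0342  idx=[4, 5, 5, 5, 5, 6, 6, 6, 6, 6, 6, 6, 6]
step 2: w=[0.0064, 0.0478, 0.0478, 0.0478, 0.0478, 0.1003, 0.1003, 0.1003, 0.1003, 0.1003, 0.1003, 0.1003, 0.1003]  mean=0.1634  Neff=11.1552  idx=[1, 3, 4, 5, 6, 7, 8, 8, 9, 10, 11, 11, 12]
step 3: w=[0.2243, 0.2243, 0.2243, 0.0327, 0.0327, 0.0327, 0.0327, 0.0327, 0.0327, 0.0327, 0.0327, 0.0327, 0.0327]  mean=-0.0799  Neff=6.1871  idx=[0, 0, 0, 1, 1, 1, 2, 2, 3, 5, 7, 10, 12]

post_mean = -0.0799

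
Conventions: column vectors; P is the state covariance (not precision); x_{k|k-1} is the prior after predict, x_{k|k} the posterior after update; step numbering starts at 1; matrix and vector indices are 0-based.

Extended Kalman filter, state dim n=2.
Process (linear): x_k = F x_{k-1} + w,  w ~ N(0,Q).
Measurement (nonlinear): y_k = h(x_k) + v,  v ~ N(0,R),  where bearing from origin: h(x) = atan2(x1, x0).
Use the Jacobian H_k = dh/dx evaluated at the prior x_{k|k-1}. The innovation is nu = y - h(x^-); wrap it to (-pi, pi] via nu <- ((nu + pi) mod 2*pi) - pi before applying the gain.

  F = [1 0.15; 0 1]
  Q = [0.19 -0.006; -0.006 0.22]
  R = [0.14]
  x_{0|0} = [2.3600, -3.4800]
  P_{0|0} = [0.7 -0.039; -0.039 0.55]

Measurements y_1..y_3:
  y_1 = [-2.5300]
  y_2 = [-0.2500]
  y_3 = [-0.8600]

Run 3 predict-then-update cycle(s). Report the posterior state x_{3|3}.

step 1: x^-=[1.8380, -3.4800]  P^-=[0.8907 0.0375; 0.0375 0.7700]  H_jac=[0.2247 0.1187]  S=[0.1978]  K=[1.0342; 0.5045]  nu=[-1.4451]  x^+=[0.3435, -4.2091]  P^+=[0.6791 -0.0657; -0.0657 0.7196]
step 2: x^-=[-0.2879, -4.2091]  P^-=[0.8656 0.0362; 0.0362 0.9396]  H_jac=[0.2365 -0.0162]  S=[0.1884]  K=[1.0835; -0.0352]  nu=[1.3891]  x^+=[1.2172, -4.2580]  P^+=[0.6444 0.0434; 0.0434 0.9394]
step 3: x^-=[0.5785, -4.2580]  P^-=[0.8686 0.1783; 0.1783 1.1594]  H_jac=[0.2306 0.0313]  S=[0.1899]  K=[1.0842; 0.4078]  nu=[0.5758]  x^+=[1.2027, -4.0232]  P^+=[0.6454 0.0944; 0.0944 1.1278]

x_post = [1.2027, -4.0232]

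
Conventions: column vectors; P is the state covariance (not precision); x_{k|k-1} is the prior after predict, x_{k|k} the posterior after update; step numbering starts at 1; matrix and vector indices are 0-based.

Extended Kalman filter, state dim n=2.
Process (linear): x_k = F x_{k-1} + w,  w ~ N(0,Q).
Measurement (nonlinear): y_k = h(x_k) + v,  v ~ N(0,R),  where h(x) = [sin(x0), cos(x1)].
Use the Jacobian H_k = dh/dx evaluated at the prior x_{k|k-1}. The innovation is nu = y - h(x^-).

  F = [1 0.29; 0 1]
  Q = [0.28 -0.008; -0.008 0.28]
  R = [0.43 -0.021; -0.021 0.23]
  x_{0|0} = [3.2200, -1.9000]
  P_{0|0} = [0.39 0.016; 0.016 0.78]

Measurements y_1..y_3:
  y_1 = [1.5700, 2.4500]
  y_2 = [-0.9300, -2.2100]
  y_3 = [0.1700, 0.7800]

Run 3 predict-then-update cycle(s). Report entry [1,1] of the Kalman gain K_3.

step 1: x^-=[2.6690, -1.9000]  P^-=[0.7449 0.2342; 0.2342 1.0600]  H_jac=[-0.8904 0.0000; 0.0000 0.9463]  S=[1.0205 -0.2183; -0.2183 1.1792]  K=[-0.6348 0.0704; -0.0233 0.8463]  nu=[1.1148, 2.7733]  x^+=[2.1565, 0.4212]  P^+=[0.3082 0.0312; 0.0312 0.2062]
step 2: x^-=[2.2787, 0.4212]  P^-=[0.6237 0.0830; 0.0830 0.4862]  H_jac=[-0.6502 0.0000; 0.0000 -0.4088]  S=[0.6937 0.0011; 0.0011 0.3113]  K=[-0.5844 -0.1070; -0.0768 -0.6383]  nu=[-1.6897, -3.1226]  x^+=[3.6004, 2.5443]  P^+=[0.3830 0.0302; 0.0302 0.3552]
step 3: x^-=[4.3383, 2.5443]  P^-=[0.7104 0.1252; 0.1252 0.6352]  H_jac=[-0.3655 0.0000; 0.0000 -0.5624]  S=[0.5249 0.0047; 0.0047 0.4309]  K=[-0.4932 -0.1580; -0.0797 -0.8281]  nu=[1.1008, 1.6068]  x^+=[3.5415, 1.1258]  P^+=[0.5712 0.0462; 0.0462 0.3357]

K[1,1] = -0.8281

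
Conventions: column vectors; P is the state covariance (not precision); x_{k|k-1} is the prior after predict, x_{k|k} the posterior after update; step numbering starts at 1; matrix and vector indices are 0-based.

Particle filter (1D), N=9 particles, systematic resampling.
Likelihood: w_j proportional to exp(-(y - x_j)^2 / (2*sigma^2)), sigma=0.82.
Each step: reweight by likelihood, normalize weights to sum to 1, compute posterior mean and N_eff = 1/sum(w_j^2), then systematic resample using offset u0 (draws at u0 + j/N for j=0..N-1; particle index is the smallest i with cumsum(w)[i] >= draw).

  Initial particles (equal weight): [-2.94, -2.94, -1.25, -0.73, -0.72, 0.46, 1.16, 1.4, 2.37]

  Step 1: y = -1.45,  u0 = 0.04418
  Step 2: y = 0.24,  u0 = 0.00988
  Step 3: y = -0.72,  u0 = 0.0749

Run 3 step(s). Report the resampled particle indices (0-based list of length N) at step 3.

step 1: w=[0.0690, 0.0690, 0.3489, 0.2444, 0.2418, 0.0238, 0.0023, 0.0009, 0.0000]  mean=-1.1793  Neff=3.9999  idx=[0, 2, 2, 2, 3, 3, 3, 4, 4]
step 2: w=[0.0002, 0.0624, 0.0624, 0.0624, 0.1616, 0.1616, 0.1616, 0.1639, 0.1639]  mean=-0.8245  Neff=6.9565  idx=[1, 2, 4, 4, 5, 6, 7, 7, 8]
step 3: w=[0.0941, 0.0941, 0.1160, 0.1160, 0.1160, 0.1160, 0.1160, 0.1160, 0.1160]  mean=-0.8244  Neff=8.9402  idx=[0, 1, 2, 3, 4, 5, 6, 7, 8]

resampled_idx = [0, 1, 2, 3, 4, 5, 6, 7, 8]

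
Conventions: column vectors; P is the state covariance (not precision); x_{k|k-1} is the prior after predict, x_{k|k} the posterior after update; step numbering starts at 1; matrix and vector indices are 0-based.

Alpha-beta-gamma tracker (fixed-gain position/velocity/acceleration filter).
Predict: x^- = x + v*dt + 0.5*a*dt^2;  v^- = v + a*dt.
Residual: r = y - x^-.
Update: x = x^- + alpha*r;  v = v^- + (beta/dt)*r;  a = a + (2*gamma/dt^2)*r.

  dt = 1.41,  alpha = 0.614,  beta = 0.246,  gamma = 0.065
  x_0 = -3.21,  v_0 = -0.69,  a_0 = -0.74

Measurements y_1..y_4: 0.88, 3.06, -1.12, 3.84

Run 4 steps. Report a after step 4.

a_post = 0.2430

step 1: x_pred=-4.9185  r=5.7985  x^+=-1.3582  v^+=-0.7217  a^+=-0.3608
step 2: x_pred=-2.7346  r=5.7946  x^+=0.8233  v^+=-0.2196  a^+=0.0181
step 3: x_pred=0.5317  r=-1.6517  x^+=-0.4825  v^+=-0.4823  a^+=-0.0899
step 4: x_pred=-1.2519  r=5.0919  x^+=1.8745  v^+=0.2793  a^+=0.2430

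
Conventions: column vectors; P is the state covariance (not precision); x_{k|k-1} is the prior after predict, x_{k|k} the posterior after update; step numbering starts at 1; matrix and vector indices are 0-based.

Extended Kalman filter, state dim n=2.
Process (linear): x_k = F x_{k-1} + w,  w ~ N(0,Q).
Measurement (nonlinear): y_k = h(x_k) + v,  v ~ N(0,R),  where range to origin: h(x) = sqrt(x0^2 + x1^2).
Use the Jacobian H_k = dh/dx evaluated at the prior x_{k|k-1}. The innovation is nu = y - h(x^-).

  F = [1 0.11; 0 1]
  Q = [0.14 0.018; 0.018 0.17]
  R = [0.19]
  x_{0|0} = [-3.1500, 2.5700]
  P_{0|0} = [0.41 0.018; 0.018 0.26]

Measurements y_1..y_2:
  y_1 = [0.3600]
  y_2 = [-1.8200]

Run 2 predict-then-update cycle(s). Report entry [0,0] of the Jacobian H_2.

H_jac[0,0] = -0.4698

step 1: x^-=[-2.8673, 2.5700]  P^-=[0.5571 0.0646; 0.0646 0.4300]  H_jac=[-0.7447 0.6674]  S=[0.6263]  K=[-0.5936; 0.3815]  nu=[-3.4905]  x^+=[-0.7954, 1.2385]  P^+=[0.3365 0.2064; 0.2064 0.3389]
step 2: x^-=[-0.6592, 1.2385]  P^-=[0.5260 0.2617; 0.2617 0.5089]  H_jac=[-0.4698 0.8827]  S=[0.4856]  K=[-0.0332; 0.6719]  nu=[-3.2230]  x^+=[-0.5522, -0.9270]  P^+=[0.5254 0.2725; 0.2725 0.2897]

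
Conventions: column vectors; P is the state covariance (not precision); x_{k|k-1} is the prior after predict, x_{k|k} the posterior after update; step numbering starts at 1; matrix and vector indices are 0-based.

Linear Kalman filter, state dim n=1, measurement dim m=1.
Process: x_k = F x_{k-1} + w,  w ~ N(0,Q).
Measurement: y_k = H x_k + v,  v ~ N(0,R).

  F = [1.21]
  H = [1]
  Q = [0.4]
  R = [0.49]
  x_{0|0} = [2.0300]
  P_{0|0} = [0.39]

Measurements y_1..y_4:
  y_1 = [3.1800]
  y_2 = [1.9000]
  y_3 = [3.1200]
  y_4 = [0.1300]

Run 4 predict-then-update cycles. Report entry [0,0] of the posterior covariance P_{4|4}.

P_post[0,0] = 0.3118

step 1: x^-=[2.4563]  P^-=[0.9710]  S=[1.4610]  K=[0.6646]  nu=[0.7237]  x^+=[2.9373]  P^+=[0.3257]
step 2: x^-=[3.5541]  P^-=[0.8768]  S=[1.3668]  K=[0.6415]  nu=[-1.6541]  x^+=[2.4930]  P^+=[0.3143]
step 3: x^-=[3.0165]  P^-=[0.8602]  S=[1.3502]  K=[0.6371]  nu=[0.1035]  x^+=[3.0825]  P^+=[0.3122]
step 4: x^-=[3.7298]  P^-=[0.8571]  S=[1.3471]  K=[0.6362]  nu=[-3.5998]  x^+=[1.4394]  P^+=[0.3118]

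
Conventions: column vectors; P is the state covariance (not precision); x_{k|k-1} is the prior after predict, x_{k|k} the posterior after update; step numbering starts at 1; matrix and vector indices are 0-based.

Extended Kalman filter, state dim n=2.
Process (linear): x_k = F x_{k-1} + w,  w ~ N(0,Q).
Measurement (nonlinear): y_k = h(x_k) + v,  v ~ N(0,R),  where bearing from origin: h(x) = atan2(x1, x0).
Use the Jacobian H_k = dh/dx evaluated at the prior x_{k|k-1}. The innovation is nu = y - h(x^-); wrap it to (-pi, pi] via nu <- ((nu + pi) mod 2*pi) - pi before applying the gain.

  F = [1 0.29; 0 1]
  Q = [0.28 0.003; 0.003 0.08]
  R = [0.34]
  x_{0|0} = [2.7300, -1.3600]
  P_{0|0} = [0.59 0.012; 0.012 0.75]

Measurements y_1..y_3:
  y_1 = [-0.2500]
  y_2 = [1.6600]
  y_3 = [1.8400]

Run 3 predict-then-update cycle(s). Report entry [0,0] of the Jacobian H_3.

step 1: x^-=[2.3356, -1.3600]  P^-=[0.9400 0.2325; 0.2325 0.8300]  H_jac=[0.1862 0.3197]  S=[0.4851]  K=[0.5140; 0.6363]  nu=[0.2773]  x^+=[2.4781, -1.1836]  P^+=[0.8119 0.0738; 0.0738 0.6336]
step 2: x^-=[2.1349, -1.1836]  P^-=[1.1880 0.2606; 0.2606 0.7136]  H_jac=[0.1986 0.3583]  S=[0.5156]  K=[0.6388; 0.5963]  nu=[2.1662]  x^+=[3.5186, 0.1082]  P^+=[0.9776 0.0642; 0.0642 0.5303]
step 3: x^-=[3.5500, 0.1082]  P^-=[1.3394 0.2210; 0.2210 0.6103]  H_jac=[-0.0086 0.2814]  S=[0.3874]  K=[0.1309; 0.4385]  nu=[1.8095]  x^+=[3.7869, 0.9016]  P^+=[1.3328 0.1987; 0.1987 0.5358]

H_jac[0,0] = -0.0086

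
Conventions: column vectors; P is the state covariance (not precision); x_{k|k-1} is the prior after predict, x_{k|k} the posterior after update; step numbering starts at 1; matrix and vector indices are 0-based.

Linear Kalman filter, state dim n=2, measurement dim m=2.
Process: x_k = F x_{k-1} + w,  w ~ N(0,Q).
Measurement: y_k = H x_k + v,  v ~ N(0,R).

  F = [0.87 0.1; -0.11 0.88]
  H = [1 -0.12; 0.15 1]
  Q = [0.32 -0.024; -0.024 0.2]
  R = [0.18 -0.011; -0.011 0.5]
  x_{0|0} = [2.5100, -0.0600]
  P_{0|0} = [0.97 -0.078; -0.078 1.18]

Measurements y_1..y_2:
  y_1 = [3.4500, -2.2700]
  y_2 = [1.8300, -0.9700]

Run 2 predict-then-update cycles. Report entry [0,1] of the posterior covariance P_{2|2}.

P_post[0,1] = 0.0073

step 1: x^-=[2.1777, -0.3289]  P^-=[1.0524 -0.0718; -0.0718 1.1406]  S=[1.2661 -0.0606; -0.0606 1.6428]  K=[0.8420 0.0834; -0.1322 0.6829]  nu=[1.2328, -2.2678]  x^+=[3.0266, -2.0405]  P^+=[0.1518 0.0097; 0.0097 0.3415]
step 2: x^-=[2.4291, -2.1286]  P^-=[0.4400 -0.0012; -0.0012 0.4644]  S=[0.6270 -0.0019; -0.0019 0.9739]  K=[0.7022 0.0679; -0.0893 0.4765]  nu=[-0.8546, 0.7942]  x^+=[1.8830, -1.6738]  P^+=[0.1265 0.0073; 0.0073 0.2381]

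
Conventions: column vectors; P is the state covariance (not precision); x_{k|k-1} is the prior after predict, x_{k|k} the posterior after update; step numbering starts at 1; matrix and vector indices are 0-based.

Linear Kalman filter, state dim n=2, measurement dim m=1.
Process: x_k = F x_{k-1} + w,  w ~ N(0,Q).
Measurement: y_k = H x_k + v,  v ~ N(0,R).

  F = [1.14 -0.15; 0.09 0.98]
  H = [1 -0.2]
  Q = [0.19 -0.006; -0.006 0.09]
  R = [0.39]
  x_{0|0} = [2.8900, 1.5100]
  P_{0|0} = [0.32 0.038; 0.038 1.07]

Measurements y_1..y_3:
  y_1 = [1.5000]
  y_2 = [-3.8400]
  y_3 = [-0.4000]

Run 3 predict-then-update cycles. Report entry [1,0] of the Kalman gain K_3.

step 1: x^-=[3.0681, 1.7399]  P^-=[0.6170 -0.0885; -0.0885 1.1269]  S=[1.0874]  K=[0.5836; -0.2887]  nu=[-1.2201]  x^+=[2.3560, 2.0921]  P^+=[0.2466 0.0947; 0.0947 1.0363]
step 2: x^-=[2.3720, 2.2623]  P^-=[0.5014 -0.0285; -0.0285 1.1040]  S=[0.9469]  K=[0.5355; -0.2633]  nu=[-5.7596]  x^+=[-0.7121, 3.7788]  P^+=[0.2298 0.1050; 0.1050 1.0383]
step 3: x^-=[-1.3786, 3.6392]  P^-=[0.4762 -0.0192; -0.0192 1.1076]  S=[0.9181]  K=[0.5228; -0.2622]  nu=[1.7065]  x^+=[-0.4865, 3.1918]  P^+=[0.2252 0.1066; 0.1066 1.0445]

K[1,0] = -0.2622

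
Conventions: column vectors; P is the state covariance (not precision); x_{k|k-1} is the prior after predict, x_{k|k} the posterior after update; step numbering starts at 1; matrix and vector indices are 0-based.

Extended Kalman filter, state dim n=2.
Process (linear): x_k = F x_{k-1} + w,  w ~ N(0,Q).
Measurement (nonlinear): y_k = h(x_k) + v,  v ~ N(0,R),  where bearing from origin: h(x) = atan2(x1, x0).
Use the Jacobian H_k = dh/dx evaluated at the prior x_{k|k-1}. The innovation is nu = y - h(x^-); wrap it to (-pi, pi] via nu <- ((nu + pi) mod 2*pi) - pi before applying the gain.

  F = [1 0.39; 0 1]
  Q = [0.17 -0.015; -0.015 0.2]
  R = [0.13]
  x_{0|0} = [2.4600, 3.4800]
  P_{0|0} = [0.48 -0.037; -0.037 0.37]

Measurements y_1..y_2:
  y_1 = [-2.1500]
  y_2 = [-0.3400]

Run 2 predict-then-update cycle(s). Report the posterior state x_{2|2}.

step 1: x^-=[3.8172, 3.4800]  P^-=[0.6774 0.0923; 0.0923 0.5700]  H_jac=[-0.1304 0.1431]  S=[0.1497]  K=[-0.5018; 0.4642]  nu=[-2.8892]  x^+=[5.2671, 2.1389]  P^+=[0.6397 0.1272; 0.1272 0.5377]
step 2: x^-=[6.1013, 2.1389]  P^-=[0.9907 0.3219; 0.3219 0.7377]  H_jac=[-0.0512 0.1460]  S=[0.1435]  K=[-0.0258; 0.6356]  nu=[-0.6772]  x^+=[6.1188, 1.7085]  P^+=[0.9906 0.3243; 0.3243 0.6798]

x_post = [6.1188, 1.7085]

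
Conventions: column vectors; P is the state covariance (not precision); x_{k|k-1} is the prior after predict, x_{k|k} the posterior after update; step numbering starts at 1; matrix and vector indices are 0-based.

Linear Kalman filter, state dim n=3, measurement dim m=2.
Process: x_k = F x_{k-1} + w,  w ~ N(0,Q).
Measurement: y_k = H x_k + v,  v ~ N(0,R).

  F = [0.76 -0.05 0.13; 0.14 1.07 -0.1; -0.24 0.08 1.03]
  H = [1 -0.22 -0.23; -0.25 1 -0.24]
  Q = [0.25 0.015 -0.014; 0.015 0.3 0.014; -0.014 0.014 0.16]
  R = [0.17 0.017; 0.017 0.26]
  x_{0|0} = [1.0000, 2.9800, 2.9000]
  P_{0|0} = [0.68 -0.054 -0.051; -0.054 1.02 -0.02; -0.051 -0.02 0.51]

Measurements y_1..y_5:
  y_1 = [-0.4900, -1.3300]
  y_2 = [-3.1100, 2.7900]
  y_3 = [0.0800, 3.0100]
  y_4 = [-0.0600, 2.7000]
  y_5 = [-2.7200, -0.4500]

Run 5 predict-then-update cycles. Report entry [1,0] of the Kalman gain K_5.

K[1,0] = 0.0424

step 1: x^-=[0.9880, 3.0386, 2.9854]  P^-=[0.6482 -0.0173 -0.1153; -0.0173 1.4758 0.0087; -0.1153 0.0087 0.7707]  S=[0.9919 -0.4260; -0.4260 1.8113]  K=[0.7209 0.0858; 0.0040 0.8169; -0.3691 -0.1682]  nu=[-0.1229, -3.4051]  x^+=[0.6074, 0.2564, 3.6034]  P^+=[0.1721 0.1039 0.1097; 0.1039 0.2697 0.1304; 0.1097 0.1304 0.6373]
step 2: x^-=[0.9172, -0.0010, 3.5863]  P^-=[0.3729 0.1068 0.1235; 0.1068 0.6187 0.1012; 0.1235 0.1012 0.8110]  S=[0.5222 -0.0954; -0.0954 0.8616]  K=[0.6239 0.0504; 0.0200 0.6612; -0.1936 -0.1657]  nu=[-3.2026, 3.8810]  x^+=[-0.8853, 2.5008, 3.5633]  P^+=[0.1734 0.1110 0.1830; 0.1110 0.2444 0.1851; 0.1830 0.1851 0.7739]
step 3: x^-=[-0.3346, 2.1956, 4.0828]  P^-=[0.3892 0.1159 0.1950; 0.1159 0.5795 0.1554; 0.1950 0.1554 0.9284]  S=[0.5114 -0.0974; -0.0974 0.8081]  K=[0.6313 0.0412; 0.0290 0.6386; -0.1335 -0.1598]  nu=[1.8367, 1.7106]  x^+=[0.8954, 3.3413, 3.5642]  P^+=[0.1891 0.1246 0.2331; 0.1246 0.2531 0.2311; 0.2331 0.2311 0.9028]
step 4: x^-=[0.9768, 3.3441, 3.7236]  P^-=[0.4087 0.1302 0.2461; 0.1302 0.5839 0.1978; 0.2461 0.1978 1.0483]  S=[0.5119 -0.0984; -0.0984 0.7994]  K=[0.6395 0.0398; 0.0365 0.6349; -0.1054 -0.1573]  nu=[0.5553, 0.4938]  x^+=[1.3516, 3.6778, 3.5874]  P^+=[0.2031 0.1381 0.2753; 0.1381 0.2656 0.2724; 0.2753 0.2724 1.0261]
step 5: x^-=[1.3097, 3.7658, 3.6648]  P^-=[0.4257 0.1437 0.2911; 0.1437 0.5937 0.2347; 0.2911 0.2347 1.1655]  S=[0.5127 -0.0988; -0.0988 0.7978]  K=[0.6456 0.0391; 0.0424 0.6337; -0.0863 -0.1583]  nu=[-2.3583, -3.0088]  x^+=[-0.3305, 1.7590, 4.3447]  P^+=[0.2158 0.1505 0.3142; 0.1505 0.2776 0.3105; 0.3142 0.3105 1.1443]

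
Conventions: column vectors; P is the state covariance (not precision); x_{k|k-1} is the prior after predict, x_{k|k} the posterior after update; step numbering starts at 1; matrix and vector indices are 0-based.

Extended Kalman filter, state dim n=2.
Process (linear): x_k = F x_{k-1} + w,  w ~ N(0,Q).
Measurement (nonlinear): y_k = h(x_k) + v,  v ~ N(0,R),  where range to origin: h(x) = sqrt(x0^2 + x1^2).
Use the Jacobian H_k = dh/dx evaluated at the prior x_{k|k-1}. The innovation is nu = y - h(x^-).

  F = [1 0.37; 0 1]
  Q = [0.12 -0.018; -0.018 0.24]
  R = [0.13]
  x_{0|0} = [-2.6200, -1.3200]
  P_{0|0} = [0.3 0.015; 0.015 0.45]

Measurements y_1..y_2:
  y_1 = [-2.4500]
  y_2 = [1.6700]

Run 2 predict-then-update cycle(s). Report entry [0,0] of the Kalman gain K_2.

K[0,0] = 0.2590

step 1: x^-=[-3.1084, -1.3200]  P^-=[0.4927 0.1635; 0.1635 0.6900]  H_jac=[-0.9204 -0.3909]  S=[0.7705]  K=[-0.6715; -0.5454]  nu=[-5.8271]  x^+=[0.8047, 1.8578]  P^+=[0.1452 -0.1187; -0.1187 0.4608]
step 2: x^-=[1.4921, 1.8578]  P^-=[0.2405 0.0338; 0.0338 0.7008]  H_jac=[0.6262 0.7797]  S=[0.6834]  K=[0.2590; 0.8306]  nu=[-0.7128]  x^+=[1.3075, 1.2658]  P^+=[0.1947 -0.1132; -0.1132 0.2294]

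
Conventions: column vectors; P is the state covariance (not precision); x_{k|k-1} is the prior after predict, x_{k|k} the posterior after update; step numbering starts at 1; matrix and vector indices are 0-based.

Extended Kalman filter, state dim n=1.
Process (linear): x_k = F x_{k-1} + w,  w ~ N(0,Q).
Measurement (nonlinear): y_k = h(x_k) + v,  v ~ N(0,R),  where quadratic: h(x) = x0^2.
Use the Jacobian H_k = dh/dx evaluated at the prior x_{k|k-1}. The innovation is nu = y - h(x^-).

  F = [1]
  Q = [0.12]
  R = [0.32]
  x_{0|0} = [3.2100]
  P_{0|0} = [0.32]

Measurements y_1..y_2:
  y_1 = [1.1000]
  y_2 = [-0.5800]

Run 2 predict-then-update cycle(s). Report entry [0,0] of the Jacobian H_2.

step 1: x^-=[3.2100]  P^-=[0.4400]  H_jac=[6.4200]  S=[18.4552]  K=[0.1531]  nu=[-9.2041]  x^+=[1.8012]  P^+=[0.0076]
step 2: x^-=[1.8012]  P^-=[0.1276]  H_jac=[3.6024]  S=[1.9763]  K=[0.2326]  nu=[-3.8243]  x^+=[0.9115]  P^+=[0.0207]

H_jac[0,0] = 3.6024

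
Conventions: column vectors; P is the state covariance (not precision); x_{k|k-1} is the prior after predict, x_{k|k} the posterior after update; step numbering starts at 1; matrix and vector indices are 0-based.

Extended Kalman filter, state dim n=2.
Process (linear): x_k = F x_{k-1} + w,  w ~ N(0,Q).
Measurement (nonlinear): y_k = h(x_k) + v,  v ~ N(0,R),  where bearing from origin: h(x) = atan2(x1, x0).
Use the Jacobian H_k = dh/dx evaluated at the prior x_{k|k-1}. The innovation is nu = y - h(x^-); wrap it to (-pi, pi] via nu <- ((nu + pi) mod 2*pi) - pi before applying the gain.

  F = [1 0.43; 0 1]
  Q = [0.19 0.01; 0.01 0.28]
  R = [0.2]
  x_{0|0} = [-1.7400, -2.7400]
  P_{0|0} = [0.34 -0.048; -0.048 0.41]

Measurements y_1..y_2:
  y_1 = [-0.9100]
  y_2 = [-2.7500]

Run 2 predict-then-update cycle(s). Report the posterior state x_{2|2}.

x_post = [-4.0076, -3.2796]

step 1: x^-=[-2.9182, -2.7400]  P^-=[0.5645 0.1383; 0.1383 0.6900]  H_jac=[0.1710 -0.1821]  S=[0.2308]  K=[0.3092; -0.4420]  nu=[1.4777]  x^+=[-2.4614, -3.3932]  P^+=[0.5425 0.1698; 0.1698 0.6449]
step 2: x^-=[-3.9204, -3.3932]  P^-=[0.9978 0.4571; 0.4571 0.9249]  H_jac=[0.1262 -0.1458]  S=[0.2187]  K=[0.2710; -0.3528]  nu=[-0.3218]  x^+=[-4.0076, -3.2796]  P^+=[0.9817 0.4781; 0.4781 0.8977]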